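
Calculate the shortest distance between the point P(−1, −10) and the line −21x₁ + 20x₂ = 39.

d = |(-21)·(-1) + 20·(-10) − 39| / √(441 + 400) = |-218|/29 = 218/29.

218/29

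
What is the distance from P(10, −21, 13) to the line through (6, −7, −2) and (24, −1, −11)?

A direction vector is d = (18, 6, −9).
AP = (4, −14, 15), and AP × d = (36, 306, 276).
|AP × d|² = 171108 and |d|² = 441, so the distance is √(171108/441) = √388 = 2√97.

2√97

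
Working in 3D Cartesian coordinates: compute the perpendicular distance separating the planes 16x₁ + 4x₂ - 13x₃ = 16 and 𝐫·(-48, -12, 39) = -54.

2/21

Divide the second equation by -3 to match normals: 16x₁ + 4x₂ - 13x₃ = 18.
With common normal n = (16, 4, -13) (|n| = 21), the distance is |16 − 18|/|n| = 2/21.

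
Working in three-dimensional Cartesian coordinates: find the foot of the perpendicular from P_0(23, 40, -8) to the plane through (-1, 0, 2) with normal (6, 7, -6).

n = (6, 7, -6), |n|² = 121, and n·P_0 − (-18) = 484.
t = 484/121 = 4, so the foot is P_0 − t·n = (23, 40, -8) − 4·(6, 7, -6) = (-1, 12, 16).

(-1, 12, 16)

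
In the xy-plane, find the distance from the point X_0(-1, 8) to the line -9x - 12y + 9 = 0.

d = |(-9)·(-1) + (-12)·8 − (-9)| / √(81 + 144) = |-78|/15 = 26/5.

26/5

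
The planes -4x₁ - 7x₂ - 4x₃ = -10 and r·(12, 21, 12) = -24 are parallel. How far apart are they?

Divide the second equation by -3 to match normals: -4x₁ - 7x₂ - 4x₃ = 8.
With common normal n = (-4, -7, -4) (|n| = 9), the distance is |(-10) − 8|/|n| = 18/9 = 2.

2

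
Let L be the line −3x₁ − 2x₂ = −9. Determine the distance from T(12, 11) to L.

49/√13

The normal to the line is n = (−3, −2) with |n| = √13.
|n·T − (-9)| = |-58 − (-9)| = 49, so the distance is 49/√13 = 49√13/13.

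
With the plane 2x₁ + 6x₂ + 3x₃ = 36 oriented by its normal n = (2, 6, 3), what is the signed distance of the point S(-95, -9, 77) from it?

-7

n·S − 36 = -49.
|n| = 7, so the signed distance is -49/7 = -7.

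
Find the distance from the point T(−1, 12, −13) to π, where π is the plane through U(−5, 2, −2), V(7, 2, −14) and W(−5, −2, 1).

UV = (12, 0, −12) and UW = (0, −4, 3), so a normal is n = UV × UW = (−48, −36, −48).
Then n·(−1, 12, −13) − 264 = −24.
|n| = √(2304 + 1296 + 2304) = 12√41, so the distance is |-24|/(12√41) = 2√41/41.

2/√41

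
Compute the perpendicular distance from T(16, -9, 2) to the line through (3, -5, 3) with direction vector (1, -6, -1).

Direction vector d = (1, -6, -1).
AP = (13, -4, -1), and AP × d = (-2, 12, -74).
|AP × d|² = 5624 and |d|² = 38, so the distance is √(5624/38) = √148 = 2√37.

2√37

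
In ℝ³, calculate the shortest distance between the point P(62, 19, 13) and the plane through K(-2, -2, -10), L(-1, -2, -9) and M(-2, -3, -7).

2√11

KL = (1, 0, 1) and KM = (0, -1, 3), so a normal is n = KL × KM = (1, -3, -1).
d = |1·62 + (-3)·19 + (-1)·13 − 14| / √(1 + 9 + 1) = |-22| / √11 = 2√11.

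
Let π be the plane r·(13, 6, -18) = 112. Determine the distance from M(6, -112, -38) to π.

22/23

d = |13·6 + 6·(-112) + (-18)·(-38) − 112| / √(169 + 36 + 324) = |-22| / 23 = 22/23.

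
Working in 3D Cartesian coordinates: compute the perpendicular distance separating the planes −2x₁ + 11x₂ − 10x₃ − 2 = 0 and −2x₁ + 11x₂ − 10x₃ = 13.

11/15

Both planes have normal n = (−2, 11, −10), |n| = 15. Any point on the first plane is at distance |13 − 2|/|n| = 11/15 from the second.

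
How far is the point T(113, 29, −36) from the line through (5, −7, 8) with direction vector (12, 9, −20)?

12√34

Direction vector d = (12, 9, −20).
AP = (108, 36, −44), and AP × d = (−324, 1632, 540).
|AP × d|² = 3060000 and |d|² = 625, so the distance is √(3060000/625) = √4896 = 12√34.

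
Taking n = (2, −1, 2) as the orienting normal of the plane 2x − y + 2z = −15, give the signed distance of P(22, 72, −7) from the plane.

-9

n·P − (-15) = -27.
|n| = 3, so the signed distance is -27/3 = -9.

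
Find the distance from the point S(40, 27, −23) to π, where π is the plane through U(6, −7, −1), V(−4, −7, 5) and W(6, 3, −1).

UV = (−10, 0, 6) and UW = (0, 10, 0), so a normal is n = UV × UW = (−60, 0, −100).
Then n·(40, 27, −23) − (−260) = 160.
|n| = √(3600 + 0 + 10000) = 20√34, so the distance is |160|/(20√34) = 8/√34.

4√34/17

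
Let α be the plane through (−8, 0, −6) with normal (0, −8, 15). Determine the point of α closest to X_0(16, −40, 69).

n = (0, −8, 15), |n|² = 289, and n·X_0 − (-90) = 1445.
t = 1445/289 = 5, so the foot is X_0 − t·n = (16, −40, 69) − 5·(0, −8, 15) = (16, 0, −6).

(16, 0, -6)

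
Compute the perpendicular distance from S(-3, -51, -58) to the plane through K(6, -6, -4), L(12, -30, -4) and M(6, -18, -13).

27/13

KL = (6, -24, 0) and KM = (0, -12, -9), so a normal is n = KL × KM = (216, 54, -72).
d = |216·(-3) + 54·(-51) + (-72)·(-58) − 1260| / √(46656 + 2916 + 5184) = |-486| / 234 = 27/13.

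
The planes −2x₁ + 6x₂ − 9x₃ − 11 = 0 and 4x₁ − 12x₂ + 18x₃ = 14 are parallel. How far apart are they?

18/11

Divide the second equation by -2 to match normals: −2x₁ + 6x₂ − 9x₃ = -7.
Both planes have normal n = (−2, 6, −9), |n| = 11. Any point on the first plane is at distance |(-7) − 11|/|n| = 18/11 from the second.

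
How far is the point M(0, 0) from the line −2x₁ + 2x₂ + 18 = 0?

d = |(-2)·0 + 2·0 − (-18)| / √(4 + 4) = |18|/(2√2) = 9/√2.

9/√2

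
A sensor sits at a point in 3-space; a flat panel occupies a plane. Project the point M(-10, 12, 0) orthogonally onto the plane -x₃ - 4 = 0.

(-10, 12, -4)

The perpendicular from M has direction n = (0, 0, -1): r = (-10, 12, 0) + λ(0, 0, -1).
Substitute into the plane: n·(M + λn) = 4 gives 0 + 1λ = 4, so λ = 4.
Foot = (-10, 12, 0) + 4·(0, 0, -1) = (-10, 12, -4).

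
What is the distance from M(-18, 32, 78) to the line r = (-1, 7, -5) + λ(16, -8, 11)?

3√818

Direction vector d = (16, -8, 11).
AP = (-17, 25, 83), and AP × d = (939, 1515, -264).
|AP × d|² = 3246642 and |d|² = 441, so the distance is √(3246642/441) = √7362 = 3√818.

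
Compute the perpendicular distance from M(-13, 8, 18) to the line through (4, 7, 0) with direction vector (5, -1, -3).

3√6

Direction vector d = (5, -1, -3).
AP = (-17, 1, 18); AP·d = -140, |AP|² = 614, |d|² = 35.
distance² = |AP|² − (AP·d)²/|d|² = 614 − 19600/35 = 54, so the distance is 3√6.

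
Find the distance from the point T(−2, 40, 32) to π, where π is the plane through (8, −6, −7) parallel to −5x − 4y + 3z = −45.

17√2/10

Parallel planes share the normal n = (−5, −4, 3); since (8, −6, −7) lies on the plane, its equation is −5x − 4y + 3z = -37.
d = |(-5)·(-2) + (-4)·40 + 3·32 − (-37)| / √(25 + 16 + 9) = |-17| / (5√2) = 17√2/10.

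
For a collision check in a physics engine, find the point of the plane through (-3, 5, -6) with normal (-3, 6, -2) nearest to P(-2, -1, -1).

(-5, 5, -3)

The perpendicular from P has direction n = (-3, 6, -2): r = (-2, -1, -1) + μ(-3, 6, -2).
Substitute into the plane: n·(P + μn) = 51 gives 2 + 49μ = 51, so μ = 1.
Foot = (-2, -1, -1) + 1·(-3, 6, -2) = (-5, 5, -3).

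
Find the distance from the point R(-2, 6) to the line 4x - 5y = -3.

d = |4·(-2) + (-5)·6 − (-3)| / √(16 + 25) = |-35|/√41 = 35/√41.

35/√41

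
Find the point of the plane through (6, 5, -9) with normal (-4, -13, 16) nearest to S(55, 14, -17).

n = (-4, -13, 16), |n|² = 441, and n·S − (-233) = -441.
t = -441/441 = -1, so the foot is S − t·n = (55, 14, -17) − (-1)·(-4, -13, 16) = (51, 1, -1).

(51, 1, -1)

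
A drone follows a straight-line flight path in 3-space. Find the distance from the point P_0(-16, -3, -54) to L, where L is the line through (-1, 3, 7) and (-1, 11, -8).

A direction vector is d = (0, 8, -15).
AP = (-15, -6, -61); AP·d = 867, |AP|² = 3982, |d|² = 289.
distance² = |AP|² − (AP·d)²/|d|² = 3982 − 751689/289 = 1381, so the distance is √1381.

√1381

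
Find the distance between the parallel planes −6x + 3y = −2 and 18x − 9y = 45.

Divide the second equation by -3 to match normals: −6x + 3y = -15.
Both planes have normal n = (−6, 3, 0), |n| = 3√5. Any point on the first plane is at distance |(-15) − (-2)|/|n| = 13/(3√5) = 13√5/15 from the second.

13/(3√5)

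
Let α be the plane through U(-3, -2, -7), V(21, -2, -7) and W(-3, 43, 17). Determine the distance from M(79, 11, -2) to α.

29/17

UV = (24, 0, 0) and UW = (0, 45, 24), so a normal is n = UV × UW = (0, -576, 1080).
Then n·(79, 11, -2) - (-6408) = -2088.
|n| = √(0 + 331776 + 1166400) = 1224, so the distance is |-2088|/1224 = 29/17.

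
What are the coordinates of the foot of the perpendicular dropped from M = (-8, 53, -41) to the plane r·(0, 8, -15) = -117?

The perpendicular from M has direction n = (0, 8, -15): r = (-8, 53, -41) + t(0, 8, -15).
Substitute into the plane: n·(M + tn) = -117 gives 1039 + 289t = -117, so t = -4.
Foot = (-8, 53, -41) + (-4)·(0, 8, -15) = (-8, 21, 19).

(-8, 21, 19)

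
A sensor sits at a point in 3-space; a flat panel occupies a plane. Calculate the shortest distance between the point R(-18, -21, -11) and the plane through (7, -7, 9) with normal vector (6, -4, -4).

The plane has equation n·(r − (7, -7, 9)) = 0, i.e. n·r = 34.
Then n·(-18, -21, -11) - 34 = -14.
|n| = √(36 + 16 + 16) = 2√17, so the distance is |-14|/(2√17) = 7/√17.

7√17/17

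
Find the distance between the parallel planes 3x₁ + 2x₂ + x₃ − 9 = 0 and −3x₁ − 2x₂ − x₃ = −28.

Divide the second equation by -1 to match normals: 3x₁ + 2x₂ + x₃ = 28.
With common normal n = (3, 2, 1) (|n| = √14), the distance is |9 − 28|/|n| = 19/√14 = 19√14/14.

19√14/14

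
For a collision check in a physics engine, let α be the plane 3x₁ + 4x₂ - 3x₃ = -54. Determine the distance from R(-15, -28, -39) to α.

7√34/17

Normal vector n = (3, 4, -3), and n·(-15, -28, -39) - (-54) = 14.
|n| = √(9 + 16 + 9) = √34, so the distance is |14|/√34 = 14/√34.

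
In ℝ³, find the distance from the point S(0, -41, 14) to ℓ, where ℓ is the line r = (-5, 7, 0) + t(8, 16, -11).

Direction vector d = (8, 16, -11).
AP = (5, -48, 14); AP·d = -882, |AP|² = 2525, |d|² = 441.
distance² = |AP|² − (AP·d)²/|d|² = 2525 − 777924/441 = 761, so the distance is √761.

√761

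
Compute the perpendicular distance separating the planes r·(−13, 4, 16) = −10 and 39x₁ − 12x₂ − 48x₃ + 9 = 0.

13/21

Divide the second equation by -3 to match normals: −13x₁ + 4x₂ + 16x₃ = 3.
With common normal n = (−13, 4, 16) (|n| = 21), the distance is |(-10) − 3|/|n| = 13/21.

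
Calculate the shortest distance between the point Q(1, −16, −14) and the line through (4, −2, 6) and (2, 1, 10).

A direction vector is d = (−2, 3, 4).
AP = (−3, −14, −20), and AP × d = (4, 52, −37).
|AP × d|² = 4089 and |d|² = 29, so the distance is √(4089/29) = √141.

√141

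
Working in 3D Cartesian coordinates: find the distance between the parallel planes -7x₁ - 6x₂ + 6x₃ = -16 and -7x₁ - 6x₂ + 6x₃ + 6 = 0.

Both planes have normal n = (-7, -6, 6), |n| = 11. Any point on the first plane is at distance |(-6) − (-16)|/|n| = 10/11 from the second.

10/11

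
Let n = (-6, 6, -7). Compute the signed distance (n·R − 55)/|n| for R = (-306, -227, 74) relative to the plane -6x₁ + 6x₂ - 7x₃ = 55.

-9

n·R − 55 = -99.
|n| = 11, so the signed distance is -99/11 = -9.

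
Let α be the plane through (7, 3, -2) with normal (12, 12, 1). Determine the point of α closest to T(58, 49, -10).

The perpendicular from T has direction n = (12, 12, 1): r = (58, 49, -10) + t(12, 12, 1).
Substitute into the plane: n·(T + tn) = 118 gives 1274 + 289t = 118, so t = -4.
Foot = (58, 49, -10) + (-4)·(12, 12, 1) = (10, 1, -14).

(10, 1, -14)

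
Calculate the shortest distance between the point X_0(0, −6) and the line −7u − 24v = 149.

The normal to the line is n = (−7, −24) with |n| = 25.
|n·X_0 − 149| = |144 − 149| = 5, so the distance is 5/25 = 1/5.

1/5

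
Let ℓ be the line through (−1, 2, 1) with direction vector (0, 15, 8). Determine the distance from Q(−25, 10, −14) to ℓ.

√865

Direction vector d = (0, 15, 8).
AP = (−24, 8, −15); AP·d = 0, |AP|² = 865, |d|² = 289.
distance² = |AP|² − (AP·d)²/|d|² = 865 − 0/289 = 865, so the distance is √865.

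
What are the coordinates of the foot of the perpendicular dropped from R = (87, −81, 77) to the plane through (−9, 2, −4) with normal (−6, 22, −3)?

(57, 29, 62)

The perpendicular from R has direction n = (−6, 22, −3): r = (87, −81, 77) + λ(−6, 22, −3).
Substitute into the plane: n·(R + λn) = 110 gives -2535 + 529λ = 110, so λ = 5.
Foot = (87, −81, 77) + 5·(−6, 22, −3) = (57, 29, 62).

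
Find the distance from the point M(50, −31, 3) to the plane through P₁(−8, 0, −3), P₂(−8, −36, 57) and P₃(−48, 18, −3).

26/25

P₁P₂ = (0, −36, 60) and P₁P₃ = (−40, 18, 0), so a normal is n = P₁P₂ × P₁P₃ = (−1080, −2400, −1440).
n = (−1080, −2400, −1440); n·P − 12960 = 3120; |n| = 3000; distance = 3120/3000 = 26/25.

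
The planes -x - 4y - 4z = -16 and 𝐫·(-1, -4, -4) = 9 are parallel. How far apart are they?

25/√33

With common normal n = (-1, -4, -4) (|n| = √33), the distance is |(-16) − 9|/|n| = 25/√33 = 25√33/33.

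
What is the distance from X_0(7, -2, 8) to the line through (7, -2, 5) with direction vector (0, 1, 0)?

3

Direction vector d = (0, 1, 0).
AP = (0, 0, 3), and AP × d = (-3, 0, 0).
|AP × d|² = 9 and |d|² = 1, so the distance is √9 = 3.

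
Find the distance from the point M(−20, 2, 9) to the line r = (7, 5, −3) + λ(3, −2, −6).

21

Direction vector d = (3, −2, −6).
AP = (−27, −3, 12); AP·d = -147, |AP|² = 882, |d|² = 49.
distance² = |AP|² − (AP·d)²/|d|² = 882 − 21609/49 = 441, so the distance is 21.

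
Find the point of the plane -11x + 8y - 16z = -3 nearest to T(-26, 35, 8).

(-15, 27, 24)

The perpendicular from T has direction n = (-11, 8, -16): r = (-26, 35, 8) + λ(-11, 8, -16).
Substitute into the plane: n·(T + λn) = -3 gives 438 + 441λ = -3, so λ = -1.
Foot = (-26, 35, 8) + (-1)·(-11, 8, -16) = (-15, 27, 24).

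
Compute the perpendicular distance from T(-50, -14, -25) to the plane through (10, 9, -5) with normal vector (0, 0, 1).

20

The plane has equation n·(r − (10, 9, -5)) = 0, i.e. n·r = -5.
Then n·(-50, -14, -25) - (-5) = -20.
|n| = √(0 + 0 + 1) = 1, so the distance is |-20|/1 = 20.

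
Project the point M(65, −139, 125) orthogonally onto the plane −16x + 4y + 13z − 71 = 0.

The perpendicular from M has direction n = (−16, 4, 13): r = (65, −139, 125) + λ(−16, 4, 13).
Substitute into the plane: n·(M + λn) = 71 gives 29 + 441λ = 71, so λ = 2/21.
Foot = (65, −139, 125) + (2/21)·(−16, 4, 13) = (1333/21, −2911/21, 2651/21).

(1333/21, -2911/21, 2651/21)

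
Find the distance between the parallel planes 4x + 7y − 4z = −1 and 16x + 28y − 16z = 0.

Divide the second equation by 4 to match normals: 4x + 7y − 4z = 0.
Both planes have normal n = (4, 7, −4), |n| = 9. Any point on the first plane is at distance |0 − (-1)|/|n| = 1/9 from the second.

1/9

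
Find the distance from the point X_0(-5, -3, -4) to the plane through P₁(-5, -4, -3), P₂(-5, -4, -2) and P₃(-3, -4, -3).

P₁P₂ = (0, 0, 1) and P₁P₃ = (2, 0, 0), so a normal is n = P₁P₂ × P₁P₃ = (0, 2, 0).
Then n·(-5, -3, -4) - (-8) = 2.
|n| = √(0 + 4 + 0) = 2, so the distance is |2|/2 = 1.

1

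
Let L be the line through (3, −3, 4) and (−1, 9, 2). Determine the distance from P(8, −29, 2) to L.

A direction vector is d = (−4, 12, −2).
AP = (5, −26, −2), and AP × d = (76, 18, −44).
|AP × d|² = 8036 and |d|² = 164, so the distance is √(8036/164) = √49 = 7.

7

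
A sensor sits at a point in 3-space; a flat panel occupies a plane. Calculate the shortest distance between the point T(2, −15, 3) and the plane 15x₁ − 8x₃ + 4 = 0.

10/17

d = |15·2 + (-8)·3 − (-4)| / √(225 + 0 + 64) = |10| / 17 = 10/17.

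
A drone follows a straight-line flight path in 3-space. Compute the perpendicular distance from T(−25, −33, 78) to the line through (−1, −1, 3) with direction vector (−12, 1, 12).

51

Direction vector d = (−12, 1, 12).
AP = (−24, −32, 75), and AP × d = (−459, −612, −408).
|AP × d|² = 751689 and |d|² = 289, so the distance is √(751689/289) = √2601 = 51.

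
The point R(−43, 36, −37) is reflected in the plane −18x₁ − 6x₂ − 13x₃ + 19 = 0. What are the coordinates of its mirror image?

With n = (−18, −6, −13), the signed offset is (n·R − (-19))/|n|² = 1058/529 = 2.
R' = R − 2t·n = (−43, 36, −37) − 4·(−18, −6, −13) = (29, 60, 15).

(29, 60, 15)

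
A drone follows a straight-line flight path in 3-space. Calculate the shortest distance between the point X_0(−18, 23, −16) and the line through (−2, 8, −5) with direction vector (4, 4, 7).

Direction vector d = (4, 4, 7).
AP = (−16, 15, −11); AP·d = -81, |AP|² = 602, |d|² = 81.
distance² = |AP|² − (AP·d)²/|d|² = 602 − 6561/81 = 521, so the distance is √521.

√521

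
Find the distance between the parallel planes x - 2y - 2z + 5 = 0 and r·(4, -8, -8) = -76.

Divide the second equation by 4 to match normals: x - 2y - 2z = -19.
Both planes have normal n = (1, -2, -2), |n| = 3. Any point on the first plane is at distance |(-19) − (-5)|/|n| = 14/3 from the second.

14/3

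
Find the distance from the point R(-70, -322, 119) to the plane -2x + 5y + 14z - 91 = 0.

7

Normal vector n = (-2, 5, 14), and n·(-70, -322, 119) - 91 = 105.
|n| = √(4 + 25 + 196) = 15, so the distance is |105|/15 = 7.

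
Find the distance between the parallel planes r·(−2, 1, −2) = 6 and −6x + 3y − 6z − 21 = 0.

Divide the second equation by 3 to match normals: −2x + y − 2z = 7.
Both planes have normal n = (−2, 1, −2), |n| = 3. Any point on the first plane is at distance |7 − 6|/|n| = 1/3 from the second.

1/3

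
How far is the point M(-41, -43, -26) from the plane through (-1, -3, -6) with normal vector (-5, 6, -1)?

20/√62

The plane has equation n·(r − (-1, -3, -6)) = 0, i.e. n·r = -7.
n = (-5, 6, -1); n·P − (-7) = -20; |n| = √62; distance = 20/√62.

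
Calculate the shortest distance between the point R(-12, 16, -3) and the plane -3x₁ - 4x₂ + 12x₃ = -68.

d = |(-3)·(-12) + (-4)·16 + 12·(-3) − (-68)| / √(9 + 16 + 144) = |4| / 13 = 4/13.

4/13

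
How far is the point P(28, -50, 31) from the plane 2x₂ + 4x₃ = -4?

Normal vector n = (0, 2, 4), and n·(28, -50, 31) - (-4) = 28.
|n| = √(0 + 4 + 16) = 2√5, so the distance is |28|/(2√5) = 14/√5.

14/√5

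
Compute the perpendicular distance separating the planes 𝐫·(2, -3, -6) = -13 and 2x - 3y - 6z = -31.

Both planes have normal n = (2, -3, -6), |n| = 7. Any point on the first plane is at distance |(-31) − (-13)|/|n| = 18/7 from the second.

18/7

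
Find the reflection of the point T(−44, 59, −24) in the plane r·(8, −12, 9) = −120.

(20, -37, 48)

With n = (8, −12, 9), the signed offset is (n·T − (-120))/|n|² = -1156/289 = -4.
T' = T − 2t·n = (−44, 59, −24) − (-8)·(8, −12, 9) = (20, −37, 48).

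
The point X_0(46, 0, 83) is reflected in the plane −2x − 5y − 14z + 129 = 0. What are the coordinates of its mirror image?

With n = (−2, −5, −14), the signed offset is (n·X_0 − (-129))/|n|² = -1125/225 = -5.
X_0' = X_0 − 2t·n = (46, 0, 83) − (-10)·(−2, −5, −14) = (26, −50, −57).

(26, -50, -57)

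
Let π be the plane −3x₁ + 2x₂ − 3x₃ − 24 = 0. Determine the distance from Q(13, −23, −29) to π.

√22

Normal vector n = (−3, 2, −3), and n·(13, −23, −29) − 24 = −22.
|n| = √(9 + 4 + 9) = √22, so the distance is |-22|/√22 = √22.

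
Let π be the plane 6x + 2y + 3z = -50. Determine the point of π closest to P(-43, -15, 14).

The perpendicular from P has direction n = (6, 2, 3): r = (-43, -15, 14) + λ(6, 2, 3).
Substitute into the plane: n·(P + λn) = -50 gives -246 + 49λ = -50, so λ = 4.
Foot = (-43, -15, 14) + 4·(6, 2, 3) = (-19, -7, 26).

(-19, -7, 26)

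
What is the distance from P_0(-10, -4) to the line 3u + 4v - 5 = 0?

51/5

d = |3·(-10) + 4·(-4) − 5| / √(9 + 16) = |-51|/5 = 51/5.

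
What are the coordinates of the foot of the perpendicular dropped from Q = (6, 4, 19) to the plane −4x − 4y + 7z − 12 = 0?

n = (−4, −4, 7), |n|² = 81, and n·Q − 12 = 81.
t = 81/81 = 1, so the foot is Q − t·n = (6, 4, 19) − 1·(−4, −4, 7) = (10, 8, 12).

(10, 8, 12)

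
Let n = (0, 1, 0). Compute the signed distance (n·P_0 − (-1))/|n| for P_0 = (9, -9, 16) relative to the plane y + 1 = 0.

-8

n·P_0 − (-1) = -8.
|n| = 1, so the signed distance is -8/1 = -8.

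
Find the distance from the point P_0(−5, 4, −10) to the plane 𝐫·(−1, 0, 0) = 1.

Normal vector n = (−1, 0, 0), and n·(−5, 4, −10) − 1 = 4.
|n| = √(1 + 0 + 0) = 1, so the distance is |4|/1 = 4.

4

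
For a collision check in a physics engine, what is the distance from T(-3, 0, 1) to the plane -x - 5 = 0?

Normal vector n = (-1, 0, 0), and n·(-3, 0, 1) - 5 = -2.
|n| = √(1 + 0 + 0) = 1, so the distance is |-2|/1 = 2.

2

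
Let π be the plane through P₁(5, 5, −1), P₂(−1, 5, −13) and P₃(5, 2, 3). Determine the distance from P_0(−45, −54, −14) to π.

P₁P₂ = (−6, 0, −12) and P₁P₃ = (0, −3, 4), so a normal is n = P₁P₂ × P₁P₃ = (−36, 24, 18).
n = (−36, 24, 18); n·P − (-78) = 150; |n| = 6√61; distance = 150/(6√61) = 25/√61.

25/√61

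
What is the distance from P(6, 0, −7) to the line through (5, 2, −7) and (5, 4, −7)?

1

A direction vector is d = (0, 2, 0).
AP = (1, −2, 0); AP·d = -4, |AP|² = 5, |d|² = 4.
distance² = |AP|² − (AP·d)²/|d|² = 5 − 16/4 = 1, so the distance is 1.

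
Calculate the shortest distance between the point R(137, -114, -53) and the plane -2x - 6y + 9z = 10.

Normal vector n = (-2, -6, 9), and n·(137, -114, -53) - 10 = -77.
|n| = √(4 + 36 + 81) = 11, so the distance is |-77|/11 = 7.

7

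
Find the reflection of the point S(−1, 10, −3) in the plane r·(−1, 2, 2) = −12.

With n = (−1, 2, 2), the signed offset is (n·S − (-12))/|n|² = 27/9 = 3.
S' = S − 2t·n = (−1, 10, −3) − 6·(−1, 2, 2) = (5, −2, −15).

(5, -2, -15)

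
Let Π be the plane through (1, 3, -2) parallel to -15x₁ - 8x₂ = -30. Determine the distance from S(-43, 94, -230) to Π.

Parallel planes share the normal n = (-15, -8, 0); since (1, 3, -2) lies on the plane, its equation is -15x₁ - 8x₂ = -39.
d = |(-15)·(-43) + (-8)·94 − (-39)| / √(225 + 64 + 0) = |-68| / 17 = 4.

4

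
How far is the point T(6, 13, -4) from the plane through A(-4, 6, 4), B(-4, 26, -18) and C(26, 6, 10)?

AB = (0, 20, -22) and AC = (30, 0, 6), so a normal is n = AB × AC = (120, -660, -600).
Then n·(6, 13, -4) - (-6840) = 1380.
|n| = √(14400 + 435600 + 360000) = 900, so the distance is |1380|/900 = 23/15.

23/15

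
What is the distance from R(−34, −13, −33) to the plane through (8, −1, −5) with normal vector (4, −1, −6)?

The plane has equation n·(r − (8, −1, −5)) = 0, i.e. n·r = 63.
n = (4, −1, −6); n·P − 63 = 12; |n| = √53; distance = 12/√53.

12√53/53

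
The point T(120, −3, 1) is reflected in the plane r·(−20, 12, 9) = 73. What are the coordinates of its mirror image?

(-40, 93, 73)

n = (−20, 12, 9), |n|² = 625, n·T − 73 = -2500, so t = -2500/625 = -4.
Foot F = T − (-4)·n = (40, 45, 37); the reflection is 2F − T = (−40, 93, 73).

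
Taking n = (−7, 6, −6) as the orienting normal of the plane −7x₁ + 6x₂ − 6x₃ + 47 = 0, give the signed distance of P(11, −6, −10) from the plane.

n·P − (-47) = -6.
|n| = 11, so the signed distance is -6/11.

-6/11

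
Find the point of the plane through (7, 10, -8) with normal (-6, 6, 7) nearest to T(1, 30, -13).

n = (-6, 6, 7), |n|² = 121, and n·T − (-38) = 121.
t = 121/121 = 1, so the foot is T − t·n = (1, 30, -13) − 1·(-6, 6, 7) = (7, 24, -20).

(7, 24, -20)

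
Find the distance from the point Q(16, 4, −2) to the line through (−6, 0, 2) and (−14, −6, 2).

2√29

A direction vector is d = (−8, −6, 0).
AP = (22, 4, −4); AP·d = -200, |AP|² = 516, |d|² = 100.
distance² = |AP|² − (AP·d)²/|d|² = 516 − 40000/100 = 116, so the distance is 2√29.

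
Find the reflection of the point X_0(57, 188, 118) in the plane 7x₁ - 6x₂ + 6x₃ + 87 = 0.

With n = (7, -6, 6), the signed offset is (n·X_0 − (-87))/|n|² = 66/121 = 6/11.
X_0' = X_0 − 2t·n = (57, 188, 118) − (12/11)·(7, -6, 6) = (543/11, 2140/11, 1226/11).

(543/11, 2140/11, 1226/11)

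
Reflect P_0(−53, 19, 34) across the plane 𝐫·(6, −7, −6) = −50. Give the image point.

(7, -51, -26)

n = (6, −7, −6), |n|² = 121, n·P_0 − (-50) = -605, so t = -605/121 = -5.
Foot F = P_0 − (-5)·n = (−23, −16, 4); the reflection is 2F − P_0 = (7, −51, −26).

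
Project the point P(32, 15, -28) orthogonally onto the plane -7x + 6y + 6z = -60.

(18, 27, -16)

n = (-7, 6, 6), |n|² = 121, and n·P − (-60) = -242.
t = -242/121 = -2, so the foot is P − t·n = (32, 15, -28) − (-2)·(-7, 6, 6) = (18, 27, -16).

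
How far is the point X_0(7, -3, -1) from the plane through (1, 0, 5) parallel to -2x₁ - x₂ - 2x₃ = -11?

Parallel planes share the normal n = (-2, -1, -2); since (1, 0, 5) lies on the plane, its equation is -2x₁ - x₂ - 2x₃ = -12.
Then n·(7, -3, -1) - (-12) = 3.
|n| = √(4 + 1 + 4) = 3, so the distance is |3|/3 = 1.

1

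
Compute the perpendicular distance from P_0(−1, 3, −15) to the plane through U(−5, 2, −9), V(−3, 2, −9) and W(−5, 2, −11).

1

UV = (2, 0, 0) and UW = (0, 0, −2), so a normal is n = UV × UW = (0, 4, 0).
Then n·(−1, 3, −15) − 8 = 4.
|n| = √(0 + 16 + 0) = 4, so the distance is |4|/4 = 1.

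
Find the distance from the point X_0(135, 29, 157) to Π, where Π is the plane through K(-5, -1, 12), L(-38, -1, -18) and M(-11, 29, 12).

KL = (-33, 0, -30) and KM = (-6, 30, 0), so a normal is n = KL × KM = (900, 180, -990).
n = (900, 180, -990); n·P − (-16560) = -12150; |n| = 1350; distance = 12150/1350 = 9.

9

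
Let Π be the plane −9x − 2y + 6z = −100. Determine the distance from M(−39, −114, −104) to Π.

d = |(-9)·(-39) + (-2)·(-114) + 6·(-104) − (-100)| / √(81 + 4 + 36) = |55| / 11 = 5.

5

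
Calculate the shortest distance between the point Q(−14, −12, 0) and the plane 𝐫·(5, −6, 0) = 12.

10√61/61

d = |5·(-14) + (-6)·(-12) − 12| / √(25 + 36 + 0) = |-10| / √61 = 10√61/61.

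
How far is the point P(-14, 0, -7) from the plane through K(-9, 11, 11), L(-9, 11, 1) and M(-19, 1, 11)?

3√2

KL = (0, 0, -10) and KM = (-10, -10, 0), so a normal is n = KL × KM = (-100, 100, 0).
Then n·(-14, 0, -7) - 2000 = -600.
|n| = √(10000 + 10000 + 0) = 100√2, so the distance is |-600|/(100√2) = 3√2.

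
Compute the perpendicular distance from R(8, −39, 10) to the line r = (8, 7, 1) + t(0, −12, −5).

26

Direction vector d = (0, −12, −5).
AP = (0, −46, 9), and AP × d = (338, 0, 0).
|AP × d|² = 114244 and |d|² = 169, so the distance is √(114244/169) = √676 = 26.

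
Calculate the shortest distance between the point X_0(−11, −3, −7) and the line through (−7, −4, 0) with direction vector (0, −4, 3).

√41

Direction vector d = (0, −4, 3).
AP = (−4, 1, −7); AP·d = -25, |AP|² = 66, |d|² = 25.
distance² = |AP|² − (AP·d)²/|d|² = 66 − 625/25 = 41, so the distance is √41.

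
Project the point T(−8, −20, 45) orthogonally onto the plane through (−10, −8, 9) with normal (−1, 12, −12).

n = (−1, 12, −12), |n|² = 289, and n·T − (-194) = -578.
t = -578/289 = -2, so the foot is T − t·n = (−8, −20, 45) − (-2)·(−1, 12, −12) = (−10, 4, 21).

(-10, 4, 21)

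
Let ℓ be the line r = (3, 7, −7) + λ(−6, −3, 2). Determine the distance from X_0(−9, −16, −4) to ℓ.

Direction vector d = (−6, −3, 2).
AP = (−12, −23, 3), and AP × d = (−37, 6, −102).
|AP × d|² = 11809 and |d|² = 49, so the distance is √(11809/49) = √241.

√241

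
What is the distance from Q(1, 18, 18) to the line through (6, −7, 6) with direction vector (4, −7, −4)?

Direction vector d = (4, −7, −4).
AP = (−5, 25, 12); AP·d = -243, |AP|² = 794, |d|² = 81.
distance² = |AP|² − (AP·d)²/|d|² = 794 − 59049/81 = 65, so the distance is √65.

√65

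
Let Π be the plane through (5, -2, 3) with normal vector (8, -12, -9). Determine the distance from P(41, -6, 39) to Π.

12/17

The plane has equation n·(r − (5, -2, 3)) = 0, i.e. n·r = 37.
d = |8·41 + (-12)·(-6) + (-9)·39 − 37| / √(64 + 144 + 81) = |12| / 17 = 12/17.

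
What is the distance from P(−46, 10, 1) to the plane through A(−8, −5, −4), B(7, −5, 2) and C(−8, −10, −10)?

11/√65

AB = (15, 0, 6) and AC = (0, −5, −6), so a normal is n = AB × AC = (30, 90, −75).
d = |30·(-46) + 90·10 + (-75)·1 − (-390)| / √(900 + 8100 + 5625) = |-165| / (15√65) = 11√65/65.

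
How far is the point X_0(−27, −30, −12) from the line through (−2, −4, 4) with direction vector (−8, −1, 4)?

Direction vector d = (−8, −1, 4).
AP = (−25, −26, −16); AP·d = 162, |AP|² = 1557, |d|² = 81.
distance² = |AP|² − (AP·d)²/|d|² = 1557 − 26244/81 = 1233, so the distance is 3√137.

3√137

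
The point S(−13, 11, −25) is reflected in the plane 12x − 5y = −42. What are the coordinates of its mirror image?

(11, 1, -25)

With n = (12, −5, 0), the signed offset is (n·S − (-42))/|n|² = -169/169 = -1.
S' = S − 2t·n = (−13, 11, −25) − (-2)·(12, −5, 0) = (11, 1, −25).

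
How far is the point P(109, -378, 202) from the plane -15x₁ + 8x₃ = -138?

7

Normal vector n = (-15, 0, 8), and n·(109, -378, 202) - (-138) = 119.
|n| = √(225 + 0 + 64) = 17, so the distance is |119|/17 = 7.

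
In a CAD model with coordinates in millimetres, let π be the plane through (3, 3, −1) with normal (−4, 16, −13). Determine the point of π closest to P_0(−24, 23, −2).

The perpendicular from P_0 has direction n = (−4, 16, −13): r = (−24, 23, −2) + λ(−4, 16, −13).
Substitute into the plane: n·(P_0 + λn) = 49 gives 490 + 441λ = 49, so λ = -1.
Foot = (−24, 23, −2) + (-1)·(−4, 16, −13) = (−20, 7, 11).

(-20, 7, 11)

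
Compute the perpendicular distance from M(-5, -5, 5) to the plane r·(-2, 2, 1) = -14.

19/3

Normal vector n = (-2, 2, 1), and n·(-5, -5, 5) - (-14) = 19.
|n| = √(4 + 4 + 1) = 3, so the distance is |19|/3 = 19/3.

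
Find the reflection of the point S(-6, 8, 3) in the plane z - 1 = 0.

(-6, 8, -1)

With n = (0, 0, 1), the signed offset is (n·S − 1)/|n|² = 2/1 = 2.
S' = S − 2t·n = (-6, 8, 3) − 4·(0, 0, 1) = (-6, 8, -1).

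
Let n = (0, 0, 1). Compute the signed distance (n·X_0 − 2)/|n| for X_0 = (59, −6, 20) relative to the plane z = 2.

18

n·X_0 − 2 = 18.
|n| = 1, so the signed distance is 18/1 = 18.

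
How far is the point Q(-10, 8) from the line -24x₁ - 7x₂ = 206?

The normal to the line is n = (-24, -7) with |n| = 25.
|n·Q − 206| = |184 − 206| = 22, so the distance is 22/25.

22/25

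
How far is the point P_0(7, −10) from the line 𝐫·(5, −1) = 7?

19√26/13

The normal to the line is n = (5, −1) with |n| = √26.
|n·P_0 − 7| = |45 − 7| = 38, so the distance is 38/√26.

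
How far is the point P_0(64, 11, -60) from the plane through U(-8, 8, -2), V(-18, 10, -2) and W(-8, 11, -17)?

UV = (-10, 2, 0) and UW = (0, 3, -15), so a normal is n = UV × UW = (-30, -150, -30).
Then n·(64, 11, -60) - (-900) = -870.
|n| = √(900 + 22500 + 900) = 90√3, so the distance is |-870|/(90√3) = 29√3/9.

29/(3√3)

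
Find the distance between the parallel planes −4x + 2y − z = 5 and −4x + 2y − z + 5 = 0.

10√21/21

Both planes have normal n = (−4, 2, −1), |n| = √21. Any point on the first plane is at distance |(-5) − 5|/|n| = 10/√21 = 10√21/21 from the second.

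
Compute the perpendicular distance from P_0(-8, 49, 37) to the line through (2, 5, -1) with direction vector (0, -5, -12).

2√194

Direction vector d = (0, -5, -12).
AP = (-10, 44, 38), and AP × d = (-338, -120, 50).
|AP × d|² = 131144 and |d|² = 169, so the distance is √(131144/169) = √776 = 2√194.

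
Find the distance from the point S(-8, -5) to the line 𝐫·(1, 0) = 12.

20

d = |1·(-8) + 0·(-5) − 12| / √(1 + 0) = |-20|/1 = 20.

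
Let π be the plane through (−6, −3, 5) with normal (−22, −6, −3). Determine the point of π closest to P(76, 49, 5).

The perpendicular from P has direction n = (−22, −6, −3): r = (76, 49, 5) + λ(−22, −6, −3).
Substitute into the plane: n·(P + λn) = 135 gives -1981 + 529λ = 135, so λ = 4.
Foot = (76, 49, 5) + 4·(−22, −6, −3) = (−12, 25, −7).

(-12, 25, -7)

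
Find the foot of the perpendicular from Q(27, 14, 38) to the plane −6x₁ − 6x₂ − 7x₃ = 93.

(-3, -16, 3)

The perpendicular from Q has direction n = (−6, −6, −7): r = (27, 14, 38) + μ(−6, −6, −7).
Substitute into the plane: n·(Q + μn) = 93 gives -512 + 121μ = 93, so μ = 5.
Foot = (27, 14, 38) + 5·(−6, −6, −7) = (−3, −16, 3).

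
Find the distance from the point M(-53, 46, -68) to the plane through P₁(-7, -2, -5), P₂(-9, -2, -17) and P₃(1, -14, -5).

P₁P₂ = (-2, 0, -12) and P₁P₃ = (8, -12, 0), so a normal is n = P₁P₂ × P₁P₃ = (-144, -96, 24).
n = (-144, -96, 24); n·P − 1080 = 504; |n| = 24√53; distance = 504/(24√53) = 21/√53.

21/√53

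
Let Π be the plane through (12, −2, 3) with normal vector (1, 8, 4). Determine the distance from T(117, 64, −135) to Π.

9

The plane has equation n·(r − (12, −2, 3)) = 0, i.e. n·r = 8.
Then n·(117, 64, −135) − 8 = 81.
|n| = √(1 + 64 + 16) = 9, so the distance is |81|/9 = 9.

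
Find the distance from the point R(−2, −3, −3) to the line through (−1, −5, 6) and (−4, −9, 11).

A direction vector is d = (−3, −4, 5).
AP = (−1, 2, −9), and AP × d = (−26, 32, 10).
|AP × d|² = 1800 and |d|² = 50, so the distance is √(1800/50) = √36 = 6.

6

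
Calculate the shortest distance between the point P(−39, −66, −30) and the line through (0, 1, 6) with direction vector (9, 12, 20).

Direction vector d = (9, 12, 20).
AP = (−39, −67, −36), and AP × d = (−908, 456, 135).
|AP × d|² = 1050625 and |d|² = 625, so the distance is √(1050625/625) = √1681 = 41.

41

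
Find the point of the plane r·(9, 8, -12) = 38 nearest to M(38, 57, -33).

n = (9, 8, -12), |n|² = 289, and n·M − 38 = 1156.
t = 1156/289 = 4, so the foot is M − t·n = (38, 57, -33) − 4·(9, 8, -12) = (2, 25, 15).

(2, 25, 15)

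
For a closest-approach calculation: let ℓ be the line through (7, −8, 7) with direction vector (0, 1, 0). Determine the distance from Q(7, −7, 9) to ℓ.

2

Direction vector d = (0, 1, 0).
AP = (0, 1, 2); AP·d = 1, |AP|² = 5, |d|² = 1.
distance² = |AP|² − (AP·d)²/|d|² = 5 − 1/1 = 4, so the distance is 2.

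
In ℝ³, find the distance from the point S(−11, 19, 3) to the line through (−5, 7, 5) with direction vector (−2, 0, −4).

2√41

Direction vector d = (−2, 0, −4).
AP = (−6, 12, −2); AP·d = 20, |AP|² = 184, |d|² = 20.
distance² = |AP|² − (AP·d)²/|d|² = 184 − 400/20 = 164, so the distance is 2√41.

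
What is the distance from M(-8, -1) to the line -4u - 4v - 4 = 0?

4√2

d = |(-4)·(-8) + (-4)·(-1) − 4| / √(16 + 16) = |32|/(4√2) = 4√2.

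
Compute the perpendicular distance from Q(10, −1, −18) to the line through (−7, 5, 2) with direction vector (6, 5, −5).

Direction vector d = (6, 5, −5).
AP = (17, −6, −20), and AP × d = (130, −35, 121).
|AP × d|² = 32766 and |d|² = 86, so the distance is √(32766/86) = √381.

√381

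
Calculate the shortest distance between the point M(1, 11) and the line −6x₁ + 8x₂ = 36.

The normal to the line is n = (−6, 8) with |n| = 10.
|n·M − 36| = |82 − 36| = 46, so the distance is 46/10 = 23/5.

23/5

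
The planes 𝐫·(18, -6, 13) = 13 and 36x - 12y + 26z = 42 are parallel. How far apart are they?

8/23

Divide the second equation by 2 to match normals: 18x - 6y + 13z = 21.
With common normal n = (18, -6, 13) (|n| = 23), the distance is |13 − 21|/|n| = 8/23.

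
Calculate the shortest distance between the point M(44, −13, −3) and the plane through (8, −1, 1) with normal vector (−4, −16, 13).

4/21

The plane has equation n·(r − (8, −1, 1)) = 0, i.e. n·r = -3.
d = |(-4)·44 + (-16)·(-13) + 13·(-3) − (-3)| / √(16 + 256 + 169) = |-4| / 21 = 4/21.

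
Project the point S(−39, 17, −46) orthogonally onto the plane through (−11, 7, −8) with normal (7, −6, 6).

(-11, -7, -22)

The perpendicular from S has direction n = (7, −6, 6): r = (−39, 17, −46) + t(7, −6, 6).
Substitute into the plane: n·(S + tn) = -167 gives -651 + 121t = -167, so t = 4.
Foot = (−39, 17, −46) + 4·(7, −6, 6) = (−11, −7, −22).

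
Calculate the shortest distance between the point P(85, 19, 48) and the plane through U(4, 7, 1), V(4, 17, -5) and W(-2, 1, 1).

28√43/43

UV = (0, 10, -6) and UW = (-6, -6, 0), so a normal is n = UV × UW = (-36, 36, 60).
Then n·(85, 19, 48) - 168 = 336.
|n| = √(1296 + 1296 + 3600) = 12√43, so the distance is |336|/(12√43) = 28/√43.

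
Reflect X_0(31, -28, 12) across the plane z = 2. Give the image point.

(31, -28, -8)

n = (0, 0, 1), |n|² = 1, n·X_0 − 2 = 10, so t = 10/1 = 10.
Foot F = X_0 − 10·n = (31, -28, 2); the reflection is 2F − X_0 = (31, -28, -8).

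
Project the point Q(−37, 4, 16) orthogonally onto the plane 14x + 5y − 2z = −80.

(-9, 14, 12)

n = (14, 5, −2), |n|² = 225, and n·Q − (-80) = -450.
t = -450/225 = -2, so the foot is Q − t·n = (−37, 4, 16) − (-2)·(14, 5, −2) = (−9, 14, 12).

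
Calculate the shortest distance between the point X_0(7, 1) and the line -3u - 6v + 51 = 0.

d = |(-3)·7 + (-6)·1 − (-51)| / √(9 + 36) = |24|/(3√5) = 8/√5.

8/√5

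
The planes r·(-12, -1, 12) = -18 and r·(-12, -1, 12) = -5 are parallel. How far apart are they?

13/17

Both planes have normal n = (-12, -1, 12), |n| = 17. Any point on the first plane is at distance |(-5) − (-18)|/|n| = 13/17 from the second.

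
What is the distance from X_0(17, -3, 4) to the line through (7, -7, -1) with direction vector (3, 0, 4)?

Direction vector d = (3, 0, 4).
AP = (10, 4, 5); AP·d = 50, |AP|² = 141, |d|² = 25.
distance² = |AP|² − (AP·d)²/|d|² = 141 − 2500/25 = 41, so the distance is √41.

√41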